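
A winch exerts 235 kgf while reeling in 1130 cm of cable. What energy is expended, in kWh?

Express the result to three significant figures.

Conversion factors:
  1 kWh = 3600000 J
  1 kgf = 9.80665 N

235 kgf × 9.80665 = 2304.56 N
1130 cm × 0.01 = 11.3 m
W = F × d = 2304.56 N × 11.3 m = 26041.5 J
26041.5 J ÷ (3600000 J/kWh) = 0.00723375 kWh

0.00723 kWh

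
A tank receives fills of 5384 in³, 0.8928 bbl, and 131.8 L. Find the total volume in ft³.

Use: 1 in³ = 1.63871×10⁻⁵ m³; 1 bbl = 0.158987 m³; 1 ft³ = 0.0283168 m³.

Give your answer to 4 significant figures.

5384 in³ × 1.63871×10⁻⁵ = 0.0882281 m³
0.8928 bbl × 0.158987 = 0.141944 m³
131.8 L × 0.001 = 0.1318 m³
Combined: 0.0882281 + 0.141944 + 0.1318 = 0.361972 m³
In ft³: 0.361972 / 0.0283168 = 12.7829 ft³

12.78 ft³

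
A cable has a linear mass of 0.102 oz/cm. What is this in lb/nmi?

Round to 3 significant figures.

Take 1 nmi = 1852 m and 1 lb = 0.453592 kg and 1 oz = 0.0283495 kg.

1180 lb/nmi

0.102 oz/cm × 0.0283495 kg/oz ÷ 0.01 m/cm = 0.289165 kg/m
0.289165 kg/m ÷ 0.453592 kg/lb × 1852 m/nmi = 1180.65 lb/nmi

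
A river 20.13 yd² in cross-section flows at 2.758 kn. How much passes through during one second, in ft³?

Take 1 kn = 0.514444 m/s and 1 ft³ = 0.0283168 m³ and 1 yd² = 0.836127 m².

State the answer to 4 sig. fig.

843.3 ft³

2.758 kn × 0.514444 → 1.41884 m/s
20.13 yd² × 0.836127 → 16.8312 m²
V = v × A × t = 1.41884 m/s × 16.8312 m² × 1 s = 23.8808 m³
23.8808 m³ ÷ (0.0283168 m³/ft³) = 843.344 ft³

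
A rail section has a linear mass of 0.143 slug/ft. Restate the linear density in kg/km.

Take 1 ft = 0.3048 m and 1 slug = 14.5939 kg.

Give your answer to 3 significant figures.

6850 kg/km

0.143 slug/ft × 14.5939 kg/slug ÷ 0.3048 m/ft = 6.84688 kg/m
6.84688 kg/m × 1000 m/km = 6846.88 kg/km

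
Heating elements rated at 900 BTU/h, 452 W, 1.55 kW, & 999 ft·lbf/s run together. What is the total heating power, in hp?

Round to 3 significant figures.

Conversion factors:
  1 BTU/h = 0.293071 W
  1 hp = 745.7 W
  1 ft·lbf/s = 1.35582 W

4.85 hp

900 BTU/h × 0.293071 = 263.764 W
452 W (already W)
1.55 kW × 1000 = 1550 W
999 ft·lbf/s × 1.35582 = 1354.46 W
Sum: 263.764 + 452 + 1550 + 1354.46 = 3620.22 W
In hp: 3620.22 / 745.7 = 4.85479 hp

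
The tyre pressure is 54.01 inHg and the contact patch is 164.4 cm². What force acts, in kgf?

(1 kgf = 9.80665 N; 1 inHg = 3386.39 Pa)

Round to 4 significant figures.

54.01 inHg × 3386.39 → 182899 Pa
164.4 cm² × 0.0001 → 0.01644 m²
F = P × A = 182899 Pa × 0.01644 m² = 3006.86 N
3006.86 N ÷ (9.80665 N/kgf) = 306.614 kgf

306.6 kgf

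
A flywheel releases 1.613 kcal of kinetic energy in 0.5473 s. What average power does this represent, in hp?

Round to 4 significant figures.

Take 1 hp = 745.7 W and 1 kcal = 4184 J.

1.613 kcal × 4184 → 6748.79 J
P = E / t = 6748.79 J / 0.5473 s = 12331.1 W
12331.1 W ÷ (745.7 W/hp) = 16.5363 hp

16.54 hp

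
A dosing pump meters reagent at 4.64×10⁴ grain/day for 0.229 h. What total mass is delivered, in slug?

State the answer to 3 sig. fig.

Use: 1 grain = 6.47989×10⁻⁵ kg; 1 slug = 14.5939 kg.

0.00197 slug

4.64×10⁴ grain/day → 3.47994×10⁻⁵ kg/s
0.229 h → 824.4 s
m = ṁ × t = 3.47994×10⁻⁵ × 824.4 = 0.0286886 kg
In slug: 0.0286886 / 14.5939 = 0.00196579 slug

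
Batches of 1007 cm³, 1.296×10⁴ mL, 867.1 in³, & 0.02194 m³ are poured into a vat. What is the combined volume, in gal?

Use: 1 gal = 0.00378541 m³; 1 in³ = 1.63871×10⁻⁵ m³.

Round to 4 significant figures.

13.24 gal

1007 cm³ × 10⁻⁶ = 0.001007 m³
1.296×10⁴ mL × 10⁻⁶ = 0.01296 m³
867.1 in³ × 1.63871×10⁻⁵ = 0.0142093 m³
0.02194 m³ (already m³)
Total: 0.001007 + 0.01296 + 0.0142093 + 0.02194 = 0.0501163 m³
In gal: 0.0501163 / 0.00378541 = 13.2393 gal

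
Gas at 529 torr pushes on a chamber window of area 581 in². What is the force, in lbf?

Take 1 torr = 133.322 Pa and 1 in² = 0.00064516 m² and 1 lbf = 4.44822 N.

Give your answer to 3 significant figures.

5940 lbf

529 torr × 133.322 = 70527.3 Pa
581 in² × 0.00064516 = 0.374838 m²
F = P × A = 70527.3 Pa × 0.374838 m² = 26436.3 N
26436.3 N ÷ (4.44822 N/lbf) = 5943.12 lbf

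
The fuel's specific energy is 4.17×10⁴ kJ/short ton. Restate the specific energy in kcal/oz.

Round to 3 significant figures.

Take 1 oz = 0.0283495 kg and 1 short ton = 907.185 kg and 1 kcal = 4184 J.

0.311 kcal/oz

4.17×10⁴ kJ/short ton × 1000 J/kJ ÷ 907.185 kg/short ton = 45966.4 J/kg
45966.4 J/kg ÷ 4184 J/kcal × 0.0283495 kg/oz = 0.311454 kcal/oz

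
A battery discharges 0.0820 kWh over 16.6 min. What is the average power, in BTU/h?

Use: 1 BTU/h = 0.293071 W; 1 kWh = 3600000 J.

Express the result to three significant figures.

0.0820 kWh × 3600000 → 295200 J
16.6 min × 60 → 996 s
P = E / t = 295200 J / 996 s = 296.386 W
296.386 W ÷ (0.293071 W/BTU/h) = 1011.31 BTU/h

1010 BTU/h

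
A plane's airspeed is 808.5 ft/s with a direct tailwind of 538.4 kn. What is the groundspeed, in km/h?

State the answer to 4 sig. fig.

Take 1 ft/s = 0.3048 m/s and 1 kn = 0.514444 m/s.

1884 km/h

808.5 ft/s × 0.3048 = 246.431 m/s
538.4 kn × 0.514444 = 276.977 m/s
Total: 246.431 + 276.977 = 523.408 m/s
In km/h: 523.408 / (1/3.6) = 1884.27 km/h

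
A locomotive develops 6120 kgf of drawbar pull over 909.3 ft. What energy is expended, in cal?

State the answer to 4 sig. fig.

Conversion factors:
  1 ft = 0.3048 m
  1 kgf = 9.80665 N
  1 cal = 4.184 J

6120 kgf × 9.80665 → 60016.7 N
909.3 ft × 0.3048 → 277.155 m
W = F × d = 60016.7 N × 277.155 m = 1.66339×10⁷ J
1.66339×10⁷ J ÷ (4.184 J/cal) = 3.9756×10⁶ cal

3.976×10⁶ cal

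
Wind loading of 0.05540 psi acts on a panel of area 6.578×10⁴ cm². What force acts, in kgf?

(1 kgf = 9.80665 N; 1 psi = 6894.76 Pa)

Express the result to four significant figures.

256.2 kgf

0.05540 psi × 6894.76 = 381.97 Pa
6.578×10⁴ cm² × 0.0001 = 6.578 m²
F = P × A = 381.97 Pa × 6.578 m² = 2512.6 N
2512.6 N ÷ (9.80665 N/kgf) = 256.214 kgf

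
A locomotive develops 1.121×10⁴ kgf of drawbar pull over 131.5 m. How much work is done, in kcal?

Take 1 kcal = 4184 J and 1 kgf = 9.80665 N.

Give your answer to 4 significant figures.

3455 kcal

1.121×10⁴ kgf × 9.80665 = 109933 N
W = F × d = 109933 N × 131.5 m = 1.44562×10⁷ J
1.44562×10⁷ J ÷ (4184 J/kcal) = 3455.11 kcal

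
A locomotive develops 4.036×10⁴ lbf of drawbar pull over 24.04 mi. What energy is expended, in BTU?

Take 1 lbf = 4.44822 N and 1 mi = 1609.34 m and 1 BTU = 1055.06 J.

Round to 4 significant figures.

6.583×10⁶ BTU

4.036×10⁴ lbf × 4.44822 → 179530 N
24.04 mi × 1609.34 → 38688.5 m
W = F × d = 179530 N × 38688.5 m = 6.94575×10⁹ J
6.94575×10⁹ J ÷ (1055.06 J/BTU) = 6.58327×10⁶ BTU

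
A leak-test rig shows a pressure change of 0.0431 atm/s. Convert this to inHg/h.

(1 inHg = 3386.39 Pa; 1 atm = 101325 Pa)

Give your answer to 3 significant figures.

0.0431 atm/s × 101325 Pa/atm = 4367.11 Pa/s
4367.11 Pa/s ÷ 3386.39 Pa/inHg × 3600 s/h = 4642.58 inHg/h

4640 inHg/h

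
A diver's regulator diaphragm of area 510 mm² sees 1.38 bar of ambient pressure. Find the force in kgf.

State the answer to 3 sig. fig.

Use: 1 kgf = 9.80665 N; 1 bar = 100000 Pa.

7.18 kgf

1.38 bar × 100000 = 138000 Pa
510 mm² × 10⁻⁶ = 5.1×10⁻⁴ m²
F = P × A = 138000 Pa × 5.1×10⁻⁴ m² = 70.38 N
70.38 N ÷ (9.80665 N/kgf) = 7.17676 kgf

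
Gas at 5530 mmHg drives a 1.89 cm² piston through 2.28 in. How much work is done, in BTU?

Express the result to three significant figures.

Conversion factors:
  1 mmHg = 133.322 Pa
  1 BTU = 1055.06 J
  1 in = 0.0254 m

5530 mmHg → 737271 Pa
1.89 cm² → 1.89×10⁻⁴ m²
F = P × A = 737271 × 1.89×10⁻⁴ = 139.344 N
2.28 in → 0.057912 m
W = F × d = 139.344 × 0.057912 = 8.06969 J
In BTU: 8.06969 / 1055.06 = 0.00764856 BTU

0.00765 BTU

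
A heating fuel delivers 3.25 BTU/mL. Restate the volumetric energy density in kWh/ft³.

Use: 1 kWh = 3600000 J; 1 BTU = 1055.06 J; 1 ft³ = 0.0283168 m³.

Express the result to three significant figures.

3.25 BTU/mL × 1055.06 J/BTU ÷ 10⁻⁶ m³/mL = 3.42894×10⁹ J/m³
3.42894×10⁹ J/m³ ÷ 3600000 J/kWh × 0.0283168 m³/ft³ = 26.9713 kWh/ft³

27.0 kWh/ft³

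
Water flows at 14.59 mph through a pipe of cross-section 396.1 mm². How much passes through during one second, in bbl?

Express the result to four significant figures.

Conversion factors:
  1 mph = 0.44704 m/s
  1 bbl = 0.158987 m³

14.59 mph × 0.44704 → 6.52231 m/s
396.1 mm² × 10⁻⁶ → 3.961×10⁻⁴ m²
V = v × A × t = 6.52231 m/s × 3.961×10⁻⁴ m² × 1 s = 0.00258349 m³
0.00258349 m³ ÷ (0.158987 m³/bbl) = 0.0162497 bbl

0.01625 bbl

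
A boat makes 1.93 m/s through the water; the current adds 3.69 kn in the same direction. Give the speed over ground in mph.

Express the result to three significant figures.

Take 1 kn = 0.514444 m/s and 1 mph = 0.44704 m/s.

1.93 m/s (already m/s)
3.69 kn × 0.514444 = 1.8983 m/s
Total: 1.93 + 1.8983 = 3.8283 m/s
In mph: 3.8283 / 0.44704 = 8.56366 mph

8.56 mph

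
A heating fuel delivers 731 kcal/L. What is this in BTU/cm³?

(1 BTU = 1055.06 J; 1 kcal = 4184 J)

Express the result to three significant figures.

2.90 BTU/cm³

731 kcal/L × 4184 J/kcal ÷ 0.001 m³/L = 3.0585×10⁹ J/m³
3.0585×10⁹ J/m³ ÷ 1055.06 J/BTU × 10⁻⁶ m³/cm³ = 2.89889 BTU/cm³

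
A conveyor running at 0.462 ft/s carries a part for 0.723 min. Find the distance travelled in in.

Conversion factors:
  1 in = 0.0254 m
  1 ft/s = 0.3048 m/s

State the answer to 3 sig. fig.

0.462 ft/s × 0.3048 = 0.140818 m/s
0.723 min × 60 = 43.38 s
d = v × t = 0.140818 m/s × 43.38 s = 6.10868 m
6.10868 m ÷ (0.0254 m/in) = 240.499 in

240 in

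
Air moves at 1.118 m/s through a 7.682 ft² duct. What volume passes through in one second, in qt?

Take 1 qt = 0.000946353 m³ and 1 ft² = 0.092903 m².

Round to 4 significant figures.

843.1 qt

7.682 ft² × 0.092903 → 0.713681 m²
V = v × A × t = 1.118 m/s × 0.713681 m² × 1 s = 0.797895 m³
0.797895 m³ ÷ (0.000946353 m³/qt) = 843.126 qt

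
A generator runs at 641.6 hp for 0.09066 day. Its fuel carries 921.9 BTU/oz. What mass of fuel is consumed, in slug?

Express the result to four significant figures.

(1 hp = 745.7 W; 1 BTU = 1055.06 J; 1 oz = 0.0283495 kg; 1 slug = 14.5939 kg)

641.6 hp → 478441 W
0.09066 day → 7833.02 s
E = P × t = 478441 × 7833.02 = 3.74764×10⁹ J
921.9 BTU/oz → 3.43096×10⁷ J/kg
m = E / e_s = 3.74764×10⁹ / 3.43096×10⁷ = 109.23 kg
In slug: 109.23 / 14.5939 = 7.48463 slug

7.485 slug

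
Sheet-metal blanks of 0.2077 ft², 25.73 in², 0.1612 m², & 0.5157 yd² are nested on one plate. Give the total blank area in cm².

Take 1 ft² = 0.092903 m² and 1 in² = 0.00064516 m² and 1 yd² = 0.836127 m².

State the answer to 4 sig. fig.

0.2077 ft² × 0.092903 = 0.019296 m²
25.73 in² × 0.00064516 = 0.0166 m²
0.1612 m² (already m²)
0.5157 yd² × 0.836127 = 0.431191 m²
Total: 0.019296 + 0.0166 + 0.1612 + 0.431191 = 0.628287 m²
In cm²: 0.628287 / 0.0001 = 6282.87 cm²

6283 cm²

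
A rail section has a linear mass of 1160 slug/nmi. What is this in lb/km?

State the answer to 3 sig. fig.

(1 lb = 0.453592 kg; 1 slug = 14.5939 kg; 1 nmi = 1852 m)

1160 slug/nmi × 14.5939 kg/slug ÷ 1852 m/nmi = 9.14089 kg/m
9.14089 kg/m ÷ 0.453592 kg/lb × 1000 m/km = 20152.2 lb/km

2.02×10⁴ lb/km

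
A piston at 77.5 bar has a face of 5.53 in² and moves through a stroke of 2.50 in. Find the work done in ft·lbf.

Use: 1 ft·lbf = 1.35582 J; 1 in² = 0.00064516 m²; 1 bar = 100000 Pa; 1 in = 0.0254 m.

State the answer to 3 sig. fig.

1290 ft·lbf

77.5 bar → 7.75×10⁶ Pa
5.53 in² → 0.00356773 m²
F = P × A = 7.75×10⁶ × 0.00356773 = 27649.9 N
2.50 in → 0.0635 m
W = F × d = 27649.9 × 0.0635 = 1755.77 J
In ft·lbf: 1755.77 / 1.35582 = 1294.99 ft·lbf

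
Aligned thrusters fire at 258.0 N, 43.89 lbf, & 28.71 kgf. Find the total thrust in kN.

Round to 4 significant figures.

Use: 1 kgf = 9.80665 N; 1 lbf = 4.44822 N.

0.7348 kN

258.0 N (already N)
43.89 lbf × 4.44822 = 195.232 N
28.71 kgf × 9.80665 = 281.549 N
Sum: 258 + 195.232 + 281.549 = 734.781 N
In kN: 734.781 / 1000 = 0.734781 kN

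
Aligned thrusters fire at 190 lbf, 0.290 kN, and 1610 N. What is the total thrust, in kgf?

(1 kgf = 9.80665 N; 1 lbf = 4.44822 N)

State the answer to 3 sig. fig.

280 kgf

190 lbf × 4.44822 → 845.162 N
0.290 kN × 1000 → 290 N
1610 N (already N)
Total: 845.162 + 290 + 1610 = 2745.16 N
In kgf: 2745.16 / 9.80665 = 279.928 kgf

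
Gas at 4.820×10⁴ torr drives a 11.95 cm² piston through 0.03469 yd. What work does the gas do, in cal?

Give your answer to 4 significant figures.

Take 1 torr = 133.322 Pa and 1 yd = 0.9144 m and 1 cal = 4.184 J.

58.22 cal

4.820×10⁴ torr → 6.42612×10⁶ Pa
11.95 cm² → 0.001195 m²
F = P × A = 6.42612×10⁶ × 0.001195 = 7679.21 N
0.03469 yd → 0.0317205 m
W = F × d = 7679.21 × 0.0317205 = 243.588 J
In cal: 243.588 / 4.184 = 58.2189 cal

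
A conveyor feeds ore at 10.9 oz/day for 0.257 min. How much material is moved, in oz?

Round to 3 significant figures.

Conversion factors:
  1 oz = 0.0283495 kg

0.00195 oz

10.9 oz/day → 3.5765×10⁻⁶ kg/s
0.257 min → 15.42 s
m = ṁ × t = 3.5765×10⁻⁶ × 15.42 = 5.51496×10⁻⁵ kg
In oz: 5.51496×10⁻⁵ / 0.0283495 = 0.00194535 oz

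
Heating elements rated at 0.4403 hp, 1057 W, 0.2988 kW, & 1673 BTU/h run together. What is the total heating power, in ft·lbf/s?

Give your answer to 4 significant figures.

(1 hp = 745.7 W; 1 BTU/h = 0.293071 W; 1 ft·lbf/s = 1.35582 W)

1604 ft·lbf/s

0.4403 hp × 745.7 = 328.332 W
1057 W (already W)
0.2988 kW × 1000 = 298.8 W
1673 BTU/h × 0.293071 = 490.308 W
Sum: 328.332 + 1057 + 298.8 + 490.308 = 2174.44 W
In ft·lbf/s: 2174.44 / 1.35582 = 1603.78 ft·lbf/s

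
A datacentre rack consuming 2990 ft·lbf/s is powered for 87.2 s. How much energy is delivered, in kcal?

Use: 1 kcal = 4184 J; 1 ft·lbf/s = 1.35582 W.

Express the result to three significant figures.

84.5 kcal

2990 ft·lbf/s × 1.35582 → 4053.9 W
E = P × t = 4053.9 W × 87.2 s = 353500 J
353500 J ÷ (4184 J/kcal) = 84.4885 kcal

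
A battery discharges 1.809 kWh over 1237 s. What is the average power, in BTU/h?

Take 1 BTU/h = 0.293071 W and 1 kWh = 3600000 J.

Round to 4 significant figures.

1.796×10⁴ BTU/h

1.809 kWh × 3600000 = 6.5124×10⁶ J
P = E / t = 6.5124×10⁶ J / 1237 s = 5264.67 W
5264.67 W ÷ (0.293071 W/BTU/h) = 17963.8 BTU/h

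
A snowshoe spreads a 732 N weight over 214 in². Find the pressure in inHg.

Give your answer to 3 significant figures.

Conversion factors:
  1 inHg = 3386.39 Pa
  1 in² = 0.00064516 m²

1.57 inHg

214 in² × 0.00064516 = 0.138064 m²
P = F / A = 732 N / 0.138064 m² = 5301.89 Pa
5301.89 Pa ÷ (3386.39 Pa/inHg) = 1.56565 inHg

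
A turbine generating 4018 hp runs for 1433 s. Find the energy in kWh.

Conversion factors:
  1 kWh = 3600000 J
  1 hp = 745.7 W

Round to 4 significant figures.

1193 kWh

4018 hp × 745.7 = 2.99622×10⁶ W
E = P × t = 2.99622×10⁶ W × 1433 s = 4.29358×10⁹ J
4.29358×10⁹ J ÷ (3600000 J/kWh) = 1192.66 kWh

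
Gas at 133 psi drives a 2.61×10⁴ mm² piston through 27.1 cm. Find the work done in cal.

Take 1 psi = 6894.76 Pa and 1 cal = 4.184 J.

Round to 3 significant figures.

1550 cal

133 psi → 917003 Pa
2.61×10⁴ mm² → 0.0261 m²
F = P × A = 917003 × 0.0261 = 23933.8 N
27.1 cm → 0.271 m
W = F × d = 23933.8 × 0.271 = 6486.06 J
In cal: 6486.06 / 4.184 = 1550.21 cal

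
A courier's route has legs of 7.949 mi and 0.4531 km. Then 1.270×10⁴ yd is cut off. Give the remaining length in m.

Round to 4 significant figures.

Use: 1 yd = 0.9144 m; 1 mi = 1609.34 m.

7.949 mi × 1609.34 = 12792.6 m
0.4531 km × 1000 = 453.1 m
1.270×10⁴ yd × 0.9144 = 11612.9 m
Net: 12792.6 + 453.1 − 11612.9 = 1632.8 m

1633 m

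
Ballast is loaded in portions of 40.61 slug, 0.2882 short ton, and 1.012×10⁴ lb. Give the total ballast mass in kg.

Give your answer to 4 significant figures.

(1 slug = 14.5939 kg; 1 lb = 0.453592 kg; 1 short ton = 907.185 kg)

40.61 slug × 14.5939 → 592.658 kg
0.2882 short ton × 907.185 → 261.451 kg
1.012×10⁴ lb × 0.453592 → 4590.35 kg
Combined: 592.658 + 261.451 + 4590.35 = 5444.46 kg

5444 kg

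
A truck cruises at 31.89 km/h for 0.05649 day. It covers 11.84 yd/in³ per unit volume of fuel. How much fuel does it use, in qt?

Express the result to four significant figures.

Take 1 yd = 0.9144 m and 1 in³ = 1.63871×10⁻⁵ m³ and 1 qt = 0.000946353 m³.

31.89 km/h → 8.85833 m/s
0.05649 day → 4880.74 s
d = v × t = 8.85833 × 4880.74 = 43235.2 m
11.84 yd/in³ → 660672 m/m³
V = d / (distance per unit fuel) = 43235.2 / 660672 = 0.0654412 m³
In qt: 0.0654412 / 0.000946353 = 69.1509 qt

69.15 qt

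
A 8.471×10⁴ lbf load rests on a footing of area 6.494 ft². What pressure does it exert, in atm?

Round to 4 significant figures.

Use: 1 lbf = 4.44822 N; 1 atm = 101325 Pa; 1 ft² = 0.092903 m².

8.471×10⁴ lbf × 4.44822 = 376809 N
6.494 ft² × 0.092903 = 0.603312 m²
P = F / A = 376809 N / 0.603312 m² = 624567 Pa
624567 Pa ÷ (101325 Pa/atm) = 6.164 atm

6.164 atm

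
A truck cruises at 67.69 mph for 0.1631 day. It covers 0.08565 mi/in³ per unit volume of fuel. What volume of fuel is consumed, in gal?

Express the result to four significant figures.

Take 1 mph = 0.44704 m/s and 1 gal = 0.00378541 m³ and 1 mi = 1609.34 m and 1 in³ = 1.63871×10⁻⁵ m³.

13.39 gal

67.69 mph → 30.2601 m/s
0.1631 day → 14091.8 s
d = v × t = 30.2601 × 14091.8 = 426419 m
0.08565 mi/in³ → 8.41149×10⁶ m/m³
V = d / (distance per unit fuel) = 426419 / 8.41149×10⁶ = 0.0506948 m³
In gal: 0.0506948 / 0.00378541 = 13.3922 gal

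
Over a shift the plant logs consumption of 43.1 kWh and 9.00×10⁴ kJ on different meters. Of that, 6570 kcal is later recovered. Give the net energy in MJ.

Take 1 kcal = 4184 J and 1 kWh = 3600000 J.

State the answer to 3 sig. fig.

43.1 kWh × 3600000 → 1.5516×10⁸ J
9.00×10⁴ kJ × 1000 → 9×10⁷ J
6570 kcal × 4184 → 2.74889×10⁷ J
Sum: 1.5516×10⁸ + 9×10⁷ − 2.74889×10⁷ = 2.17671×10⁸ J
In MJ: 2.17671×10⁸ / 1000000 = 217.671 MJ

218 MJ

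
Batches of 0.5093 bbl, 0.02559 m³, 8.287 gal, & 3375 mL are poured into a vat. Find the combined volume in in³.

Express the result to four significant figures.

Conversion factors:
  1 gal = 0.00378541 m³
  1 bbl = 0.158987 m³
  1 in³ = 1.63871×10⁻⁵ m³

8623 in³

0.5093 bbl × 0.158987 → 0.0809721 m³
0.02559 m³ (already m³)
8.287 gal × 0.00378541 → 0.0313697 m³
3375 mL × 10⁻⁶ → 0.003375 m³
Combined: 0.0809721 + 0.02559 + 0.0313697 + 0.003375 = 0.141307 m³
In in³: 0.141307 / 1.63871×10⁻⁵ = 8623.06 in³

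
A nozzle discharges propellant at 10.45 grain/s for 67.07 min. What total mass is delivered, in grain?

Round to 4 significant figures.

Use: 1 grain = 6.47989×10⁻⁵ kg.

4.205×10⁴ grain

10.45 grain/s → 6.77149×10⁻⁴ kg/s
67.07 min → 4024.2 s
m = ṁ × t = 6.77149×10⁻⁴ × 4024.2 = 2.72498 kg
In grain: 2.72498 / 6.47989×10⁻⁵ = 42052.9 grain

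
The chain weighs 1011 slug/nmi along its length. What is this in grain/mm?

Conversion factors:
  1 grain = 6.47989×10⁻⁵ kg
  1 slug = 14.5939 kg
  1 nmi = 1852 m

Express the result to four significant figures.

1011 slug/nmi × 14.5939 kg/slug ÷ 1852 m/nmi = 7.96676 kg/m
7.96676 kg/m ÷ 6.47989×10⁻⁵ kg/grain × 0.001 m/mm = 122.946 grain/mm

122.9 grain/mm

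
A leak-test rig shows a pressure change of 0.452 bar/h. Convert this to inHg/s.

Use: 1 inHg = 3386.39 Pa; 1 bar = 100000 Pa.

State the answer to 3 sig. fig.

0.00371 inHg/s

0.452 bar/h × 100000 Pa/bar ÷ 3600 s/h = 12.5556 Pa/s
12.5556 Pa/s ÷ 3386.39 Pa/inHg = 0.00370767 inHg/s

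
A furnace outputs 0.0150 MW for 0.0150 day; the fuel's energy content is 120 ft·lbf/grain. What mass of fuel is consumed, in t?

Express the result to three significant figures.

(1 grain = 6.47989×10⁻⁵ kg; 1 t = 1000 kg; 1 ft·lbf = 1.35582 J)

0.00774 t

0.0150 MW → 15000 W
0.0150 day → 1296 s
E = P × t = 15000 × 1296 = 1.944×10⁷ J
120 ft·lbf/grain → 2.51082×10⁶ J/kg
m = E / e_s = 1.944×10⁷ / 2.51082×10⁶ = 7.74249 kg
In t: 7.74249 / 1000 = 0.00774249 t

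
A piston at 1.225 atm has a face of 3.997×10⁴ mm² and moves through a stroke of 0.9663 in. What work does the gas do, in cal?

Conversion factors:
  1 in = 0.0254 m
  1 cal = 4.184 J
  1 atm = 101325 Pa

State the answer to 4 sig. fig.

29.10 cal

1.225 atm → 124123 Pa
3.997×10⁴ mm² → 0.03997 m²
F = P × A = 124123 × 0.03997 = 4961.2 N
0.9663 in → 0.024544 m
W = F × d = 4961.2 × 0.024544 = 121.768 J
In cal: 121.768 / 4.184 = 29.1033 cal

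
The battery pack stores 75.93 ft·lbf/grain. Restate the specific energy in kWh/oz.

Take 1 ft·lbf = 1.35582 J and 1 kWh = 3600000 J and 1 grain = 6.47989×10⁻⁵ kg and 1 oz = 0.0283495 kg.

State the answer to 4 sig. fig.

0.01251 kWh/oz

75.93 ft·lbf/grain × 1.35582 J/ft·lbf ÷ 6.47989×10⁻⁵ kg/grain = 1.58872×10⁶ J/kg
1.58872×10⁶ J/kg ÷ 3600000 J/kWh × 0.0283495 kg/oz = 0.0125109 kWh/oz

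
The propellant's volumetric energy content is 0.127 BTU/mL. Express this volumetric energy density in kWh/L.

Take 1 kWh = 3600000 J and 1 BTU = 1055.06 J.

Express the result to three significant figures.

0.0372 kWh/L

0.127 BTU/mL × 1055.06 J/BTU ÷ 10⁻⁶ m³/mL = 1.33993×10⁸ J/m³
1.33993×10⁸ J/m³ ÷ 3600000 J/kWh × 0.001 m³/L = 0.0372203 kWh/L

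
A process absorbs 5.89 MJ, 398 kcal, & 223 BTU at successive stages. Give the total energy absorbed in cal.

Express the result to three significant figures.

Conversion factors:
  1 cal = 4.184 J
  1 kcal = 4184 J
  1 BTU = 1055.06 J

5.89 MJ × 1000000 = 5.89×10⁶ J
398 kcal × 4184 = 1.66523×10⁶ J
223 BTU × 1055.06 = 235278 J
Combined: 5.89×10⁶ + 1.66523×10⁶ + 235278 = 7.79051×10⁶ J
In cal: 7.79051×10⁶ / 4.184 = 1.86198×10⁶ cal

1.86×10⁶ cal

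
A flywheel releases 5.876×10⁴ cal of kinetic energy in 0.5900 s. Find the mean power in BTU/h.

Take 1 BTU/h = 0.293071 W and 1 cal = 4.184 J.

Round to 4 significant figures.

5.876×10⁴ cal × 4.184 = 245852 J
P = E / t = 245852 J / 0.59 s = 416698 W
416698 W ÷ (0.293071 W/BTU/h) = 1.42183×10⁶ BTU/h

1.422×10⁶ BTU/h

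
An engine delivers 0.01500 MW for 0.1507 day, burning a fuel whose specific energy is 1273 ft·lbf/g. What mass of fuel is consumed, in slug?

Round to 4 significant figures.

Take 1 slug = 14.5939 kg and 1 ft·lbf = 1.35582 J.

0.01500 MW → 15000 W
0.1507 day → 13020.5 s
E = P × t = 15000 × 13020.5 = 1.95308×10⁸ J
1273 ft·lbf/g → 1.72596×10⁶ J/kg
m = E / e_s = 1.95308×10⁸ / 1.72596×10⁶ = 113.159 kg
In slug: 113.159 / 14.5939 = 7.75386 slug

7.754 slug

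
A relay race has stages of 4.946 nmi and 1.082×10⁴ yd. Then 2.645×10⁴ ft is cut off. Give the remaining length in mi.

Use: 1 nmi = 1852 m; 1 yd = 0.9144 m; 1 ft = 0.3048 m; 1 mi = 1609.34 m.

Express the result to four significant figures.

6.830 mi

4.946 nmi × 1852 = 9159.99 m
1.082×10⁴ yd × 0.9144 = 9893.81 m
2.645×10⁴ ft × 0.3048 = 8061.96 m
Sum: 9159.99 + 9893.81 − 8061.96 = 10991.8 m
In mi: 10991.8 / 1609.34 = 6.83 mi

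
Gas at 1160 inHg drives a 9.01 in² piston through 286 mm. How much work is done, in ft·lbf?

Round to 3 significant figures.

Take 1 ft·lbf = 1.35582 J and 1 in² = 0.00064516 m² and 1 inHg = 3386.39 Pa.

4820 ft·lbf

1160 inHg → 3.92821×10⁶ Pa
9.01 in² → 0.00581289 m²
F = P × A = 3.92821×10⁶ × 0.00581289 = 22834.3 N
286 mm → 0.286 m
W = F × d = 22834.3 × 0.286 = 6530.61 J
In ft·lbf: 6530.61 / 1.35582 = 4816.72 ft·lbf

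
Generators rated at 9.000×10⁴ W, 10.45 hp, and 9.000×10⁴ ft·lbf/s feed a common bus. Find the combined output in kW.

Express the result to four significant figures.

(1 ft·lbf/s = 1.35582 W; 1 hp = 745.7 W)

9.000×10⁴ W (already W)
10.45 hp × 745.7 = 7792.56 W
9.000×10⁴ ft·lbf/s × 1.35582 = 122024 W
Combined: 90000 + 7792.56 + 122024 = 219817 W
In kW: 219817 / 1000 = 219.817 kW

219.8 kW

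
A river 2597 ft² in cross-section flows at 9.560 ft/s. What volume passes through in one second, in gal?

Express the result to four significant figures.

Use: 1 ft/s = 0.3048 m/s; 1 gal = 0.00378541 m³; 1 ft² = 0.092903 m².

9.560 ft/s × 0.3048 → 2.91389 m/s
2597 ft² × 0.092903 → 241.269 m²
V = v × A × t = 2.91389 m/s × 241.269 m² × 1 s = 703.031 m³
703.031 m³ ÷ (0.00378541 m³/gal) = 185721 gal

1.857×10⁵ gal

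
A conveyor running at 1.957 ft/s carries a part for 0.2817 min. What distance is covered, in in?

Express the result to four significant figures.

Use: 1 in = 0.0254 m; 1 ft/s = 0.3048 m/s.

1.957 ft/s × 0.3048 → 0.596494 m/s
0.2817 min × 60 → 16.902 s
d = v × t = 0.596494 m/s × 16.902 s = 10.0819 m
10.0819 m ÷ (0.0254 m/in) = 396.925 in

396.9 in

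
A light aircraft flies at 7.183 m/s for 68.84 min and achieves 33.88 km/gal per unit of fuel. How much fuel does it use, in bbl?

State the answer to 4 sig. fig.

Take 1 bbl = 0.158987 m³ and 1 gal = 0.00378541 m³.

0.02085 bbl

68.84 min → 4130.4 s
d = v × t = 7.183 × 4130.4 = 29668.7 m
33.88 km/gal → 8.95015×10⁶ m/m³
V = d / (distance per unit fuel) = 29668.7 / 8.95015×10⁶ = 0.00331488 m³
In bbl: 0.00331488 / 0.158987 = 0.02085 bbl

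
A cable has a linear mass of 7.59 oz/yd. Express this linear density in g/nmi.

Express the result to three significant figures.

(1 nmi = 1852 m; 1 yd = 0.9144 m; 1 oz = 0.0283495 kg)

4.36×10⁵ g/nmi

7.59 oz/yd × 0.0283495 kg/oz ÷ 0.9144 m/yd = 0.235316 kg/m
0.235316 kg/m ÷ 0.001 kg/g × 1852 m/nmi = 435805 g/nmi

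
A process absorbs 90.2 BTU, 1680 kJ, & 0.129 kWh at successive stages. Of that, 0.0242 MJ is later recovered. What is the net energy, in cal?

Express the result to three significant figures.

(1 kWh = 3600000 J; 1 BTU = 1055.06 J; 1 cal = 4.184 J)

90.2 BTU × 1055.06 → 95166.4 J
1680 kJ × 1000 → 1.68×10⁶ J
0.129 kWh × 3600000 → 464400 J
0.0242 MJ × 1000000 → 24200 J
Net: 95166.4 + 1.68×10⁶ + 464400 − 24200 = 2.21537×10⁶ J
In cal: 2.21537×10⁶ / 4.184 = 529486 cal

5.29×10⁵ cal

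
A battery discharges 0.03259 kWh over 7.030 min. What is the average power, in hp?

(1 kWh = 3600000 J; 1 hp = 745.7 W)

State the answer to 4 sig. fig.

0.03259 kWh × 3600000 → 117324 J
7.030 min × 60 → 421.8 s
P = E / t = 117324 J / 421.8 s = 278.151 W
278.151 W ÷ (745.7 W/hp) = 0.373007 hp

0.3730 hp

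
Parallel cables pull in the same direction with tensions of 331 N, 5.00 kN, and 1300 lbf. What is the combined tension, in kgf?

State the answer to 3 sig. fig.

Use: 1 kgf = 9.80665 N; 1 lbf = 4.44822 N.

331 N (already N)
5.00 kN × 1000 → 5000 N
1300 lbf × 4.44822 → 5782.69 N
Total: 331 + 5000 + 5782.69 = 11113.7 N
In kgf: 11113.7 / 9.80665 = 1133.28 kgf

1130 kgf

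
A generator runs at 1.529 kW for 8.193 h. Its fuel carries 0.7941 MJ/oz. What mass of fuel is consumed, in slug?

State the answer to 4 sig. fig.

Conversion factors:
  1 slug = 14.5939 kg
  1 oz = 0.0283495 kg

1.529 kW → 1529 W
8.193 h → 29494.8 s
E = P × t = 1529 × 29494.8 = 4.50975×10⁷ J
0.7941 MJ/oz → 2.80111×10⁷ J/kg
m = E / e_s = 4.50975×10⁷ / 2.80111×10⁷ = 1.60999 kg
In slug: 1.60999 / 14.5939 = 0.110319 slug

0.1103 slug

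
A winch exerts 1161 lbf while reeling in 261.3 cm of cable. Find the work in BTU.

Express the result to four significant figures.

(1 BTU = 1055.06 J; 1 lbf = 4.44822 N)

1161 lbf × 4.44822 = 5164.38 N
261.3 cm × 0.01 = 2.613 m
W = F × d = 5164.38 N × 2.613 m = 13494.5 J
13494.5 J ÷ (1055.06 J/BTU) = 12.7903 BTU

12.79 BTU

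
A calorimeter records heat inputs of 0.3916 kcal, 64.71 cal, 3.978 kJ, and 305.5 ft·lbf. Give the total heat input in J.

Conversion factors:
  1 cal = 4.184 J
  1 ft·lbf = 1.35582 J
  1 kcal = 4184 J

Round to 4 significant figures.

6301 J

0.3916 kcal × 4184 = 1638.45 J
64.71 cal × 4.184 = 270.747 J
3.978 kJ × 1000 = 3978 J
305.5 ft·lbf × 1.35582 = 414.203 J
Total: 1638.45 + 270.747 + 3978 + 414.203 = 6301.4 J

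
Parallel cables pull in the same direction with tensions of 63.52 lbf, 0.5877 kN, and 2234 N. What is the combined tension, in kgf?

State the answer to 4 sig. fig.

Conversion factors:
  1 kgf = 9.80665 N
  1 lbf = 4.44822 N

316.5 kgf

63.52 lbf × 4.44822 = 282.551 N
0.5877 kN × 1000 = 587.7 N
2234 N (already N)
Combined: 282.551 + 587.7 + 2234 = 3104.25 N
In kgf: 3104.25 / 9.80665 = 316.545 kgf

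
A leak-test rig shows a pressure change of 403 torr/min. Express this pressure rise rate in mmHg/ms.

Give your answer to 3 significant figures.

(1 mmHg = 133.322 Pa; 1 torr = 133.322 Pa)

403 torr/min × 133.322 Pa/torr ÷ 60 s/min = 895.479 Pa/s
895.479 Pa/s ÷ 133.322 Pa/mmHg × 0.001 s/ms = 0.00671666 mmHg/ms

0.00672 mmHg/ms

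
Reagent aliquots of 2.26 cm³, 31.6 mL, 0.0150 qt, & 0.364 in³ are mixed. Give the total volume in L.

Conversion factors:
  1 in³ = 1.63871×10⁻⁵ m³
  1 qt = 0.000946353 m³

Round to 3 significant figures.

0.0540 L

2.26 cm³ × 10⁻⁶ → 2.26×10⁻⁶ m³
31.6 mL × 10⁻⁶ → 3.16×10⁻⁵ m³
0.0150 qt × 0.000946353 → 1.41953×10⁻⁵ m³
0.364 in³ × 1.63871×10⁻⁵ → 5.9649×10⁻⁶ m³
Sum: 2.26×10⁻⁶ + 3.16×10⁻⁵ + 1.41953×10⁻⁵ + 5.9649×10⁻⁶ = 5.40202×10⁻⁵ m³
In L: 5.40202×10⁻⁵ / 0.001 = 0.0540202 L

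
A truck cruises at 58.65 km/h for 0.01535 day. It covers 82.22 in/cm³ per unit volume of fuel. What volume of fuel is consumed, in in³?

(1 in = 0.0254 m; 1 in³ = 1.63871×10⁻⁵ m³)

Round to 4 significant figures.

58.65 km/h → 16.2917 m/s
0.01535 day → 1326.24 s
d = v × t = 16.2917 × 1326.24 = 21606.7 m
82.22 in/cm³ → 2.08839×10⁶ m/m³
V = d / (distance per unit fuel) = 21606.7 / 2.08839×10⁶ = 0.0103461 m³
In in³: 0.0103461 / 1.63871×10⁻⁵ = 631.356 in³

631.4 in³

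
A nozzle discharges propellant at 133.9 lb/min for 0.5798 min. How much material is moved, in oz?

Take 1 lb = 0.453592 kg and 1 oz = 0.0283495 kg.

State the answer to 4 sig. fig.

1242 oz

133.9 lb/min → 1.01227 kg/s
0.5798 min → 34.788 s
m = ṁ × t = 1.01227 × 34.788 = 35.2148 kg
In oz: 35.2148 / 0.0283495 = 1242.17 oz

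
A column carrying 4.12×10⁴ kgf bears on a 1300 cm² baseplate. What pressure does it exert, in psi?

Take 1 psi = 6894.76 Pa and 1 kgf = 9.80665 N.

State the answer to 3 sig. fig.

4.12×10⁴ kgf × 9.80665 → 404034 N
1300 cm² × 0.0001 → 0.13 m²
P = F / A = 404034 N / 0.13 m² = 3.10795×10⁶ Pa
3.10795×10⁶ Pa ÷ (6894.76 Pa/psi) = 450.77 psi

451 psi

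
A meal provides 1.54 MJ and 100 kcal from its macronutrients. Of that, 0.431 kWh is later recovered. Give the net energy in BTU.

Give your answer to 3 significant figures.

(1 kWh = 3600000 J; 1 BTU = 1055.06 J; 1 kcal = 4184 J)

386 BTU

1.54 MJ × 1000000 = 1.54×10⁶ J
100 kcal × 4184 = 418400 J
0.431 kWh × 3600000 = 1.5516×10⁶ J
Net: 1.54×10⁶ + 418400 − 1.5516×10⁶ = 406800 J
In BTU: 406800 / 1055.06 = 385.57 BTU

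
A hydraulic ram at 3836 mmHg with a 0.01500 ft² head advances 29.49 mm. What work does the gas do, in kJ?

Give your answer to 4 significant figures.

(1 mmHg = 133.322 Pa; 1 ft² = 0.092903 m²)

0.02102 kJ

3836 mmHg → 511423 Pa
0.01500 ft² → 0.00139354 m²
F = P × A = 511423 × 0.00139354 = 712.688 N
29.49 mm → 0.02949 m
W = F × d = 712.688 × 0.02949 = 21.0172 J
In kJ: 21.0172 / 1000 = 0.0210172 kJ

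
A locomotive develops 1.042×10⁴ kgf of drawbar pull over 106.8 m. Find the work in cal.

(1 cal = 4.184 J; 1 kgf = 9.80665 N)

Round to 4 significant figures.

2.608×10⁶ cal

1.042×10⁴ kgf × 9.80665 → 102185 N
W = F × d = 102185 N × 106.8 m = 1.09134×10⁷ J
1.09134×10⁷ J ÷ (4.184 J/cal) = 2.60837×10⁶ cal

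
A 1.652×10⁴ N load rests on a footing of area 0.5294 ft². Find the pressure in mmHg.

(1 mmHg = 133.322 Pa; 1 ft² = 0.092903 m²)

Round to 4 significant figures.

0.5294 ft² × 0.092903 = 0.0491828 m²
P = F / A = 16520 N / 0.0491828 m² = 335890 Pa
335890 Pa ÷ (133.322 Pa/mmHg) = 2519.39 mmHg

2519 mmHg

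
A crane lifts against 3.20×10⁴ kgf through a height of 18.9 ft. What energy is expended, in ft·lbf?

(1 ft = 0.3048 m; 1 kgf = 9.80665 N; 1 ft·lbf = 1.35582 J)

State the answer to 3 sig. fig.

3.20×10⁴ kgf × 9.80665 → 313813 N
18.9 ft × 0.3048 → 5.76072 m
W = F × d = 313813 N × 5.76072 m = 1.80779×10⁶ J
1.80779×10⁶ J ÷ (1.35582 J/ft·lbf) = 1.33336×10⁶ ft·lbf

1.33×10⁶ ft·lbf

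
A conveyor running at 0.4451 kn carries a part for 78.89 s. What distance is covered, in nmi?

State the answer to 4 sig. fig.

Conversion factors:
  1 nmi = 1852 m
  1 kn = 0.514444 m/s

0.009754 nmi

0.4451 kn × 0.514444 → 0.228979 m/s
d = v × t = 0.228979 m/s × 78.89 s = 18.0642 m
18.0642 m ÷ (1852 m/nmi) = 0.00975389 nmi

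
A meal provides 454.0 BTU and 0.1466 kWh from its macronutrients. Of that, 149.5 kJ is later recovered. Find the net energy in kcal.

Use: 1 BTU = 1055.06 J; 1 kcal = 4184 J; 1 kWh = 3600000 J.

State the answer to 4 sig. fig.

204.9 kcal

454.0 BTU × 1055.06 → 478997 J
0.1466 kWh × 3600000 → 527760 J
149.5 kJ × 1000 → 149500 J
Sum: 478997 + 527760 − 149500 = 857257 J
In kcal: 857257 / 4184 = 204.889 kcal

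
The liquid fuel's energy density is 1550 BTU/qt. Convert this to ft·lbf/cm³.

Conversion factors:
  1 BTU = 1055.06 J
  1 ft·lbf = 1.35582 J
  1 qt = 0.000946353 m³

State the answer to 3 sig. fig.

1550 BTU/qt × 1055.06 J/BTU ÷ 0.000946353 m³/qt = 1.72805×10⁹ J/m³
1.72805×10⁹ J/m³ ÷ 1.35582 J/ft·lbf × 10⁻⁶ m³/cm³ = 1274.54 ft·lbf/cm³

1270 ft·lbf/cm³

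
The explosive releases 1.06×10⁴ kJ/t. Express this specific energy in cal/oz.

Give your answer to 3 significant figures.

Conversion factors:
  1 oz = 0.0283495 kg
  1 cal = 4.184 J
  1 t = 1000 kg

1.06×10⁴ kJ/t × 1000 J/kJ ÷ 1000 kg/t = 10600 J/kg
10600 J/kg ÷ 4.184 J/cal × 0.0283495 kg/oz = 71.8223 cal/oz

71.8 cal/oz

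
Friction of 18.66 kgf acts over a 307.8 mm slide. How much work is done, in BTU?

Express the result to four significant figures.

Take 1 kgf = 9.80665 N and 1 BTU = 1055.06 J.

18.66 kgf × 9.80665 = 182.992 N
307.8 mm × 0.001 = 0.3078 m
W = F × d = 182.992 N × 0.3078 m = 56.3249 J
56.3249 J ÷ (1055.06 J/BTU) = 0.0533855 BTU

0.05339 BTU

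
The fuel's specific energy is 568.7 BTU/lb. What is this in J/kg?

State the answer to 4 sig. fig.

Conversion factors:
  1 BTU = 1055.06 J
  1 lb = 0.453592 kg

1.323×10⁶ J/kg

568.7 BTU/lb × 1055.06 J/BTU ÷ 0.453592 kg/lb = 1.3228×10⁶ J/kg
1.3228×10⁶ J/kg  = 1.3228×10⁶ J/kg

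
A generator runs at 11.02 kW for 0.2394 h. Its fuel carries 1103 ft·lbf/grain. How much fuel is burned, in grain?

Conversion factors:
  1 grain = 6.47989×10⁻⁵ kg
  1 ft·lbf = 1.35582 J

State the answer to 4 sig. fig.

11.02 kW → 11020 W
0.2394 h → 861.84 s
E = P × t = 11020 × 861.84 = 9.49748×10⁶ J
1103 ft·lbf/grain → 2.30786×10⁷ J/kg
m = E / e_s = 9.49748×10⁶ / 2.30786×10⁷ = 0.411528 kg
In grain: 0.411528 / 6.47989×10⁻⁵ = 6350.85 grain

6351 grain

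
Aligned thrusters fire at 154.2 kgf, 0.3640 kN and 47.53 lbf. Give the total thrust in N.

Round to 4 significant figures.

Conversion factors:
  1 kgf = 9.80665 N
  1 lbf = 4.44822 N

2088 N

154.2 kgf × 9.80665 = 1512.19 N
0.3640 kN × 1000 = 364 N
47.53 lbf × 4.44822 = 211.424 N
Combined: 1512.19 + 364 + 211.424 = 2087.61 N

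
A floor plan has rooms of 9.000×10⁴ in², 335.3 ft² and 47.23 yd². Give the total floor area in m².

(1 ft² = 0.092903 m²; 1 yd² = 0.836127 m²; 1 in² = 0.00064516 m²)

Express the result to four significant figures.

128.7 m²

9.000×10⁴ in² × 0.00064516 = 58.0644 m²
335.3 ft² × 0.092903 = 31.1504 m²
47.23 yd² × 0.836127 = 39.4903 m²
Total: 58.0644 + 31.1504 + 39.4903 = 128.705 m²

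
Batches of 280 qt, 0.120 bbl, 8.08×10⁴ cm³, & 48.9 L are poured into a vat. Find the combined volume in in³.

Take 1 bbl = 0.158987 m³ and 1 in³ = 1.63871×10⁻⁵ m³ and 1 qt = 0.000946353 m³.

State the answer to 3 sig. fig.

2.52×10⁴ in³

280 qt × 0.000946353 = 0.264979 m³
0.120 bbl × 0.158987 = 0.0190784 m³
8.08×10⁴ cm³ × 10⁻⁶ = 0.0808 m³
48.9 L × 0.001 = 0.0489 m³
Total: 0.264979 + 0.0190784 + 0.0808 + 0.0489 = 0.413757 m³
In in³: 0.413757 / 1.63871×10⁻⁵ = 25248.9 in³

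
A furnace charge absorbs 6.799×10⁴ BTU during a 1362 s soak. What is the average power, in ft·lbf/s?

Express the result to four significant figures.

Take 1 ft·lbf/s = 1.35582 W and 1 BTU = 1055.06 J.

3.885×10⁴ ft·lbf/s

6.799×10⁴ BTU × 1055.06 = 7.17335×10⁷ J
P = E / t = 7.17335×10⁷ J / 1362 s = 52667.8 W
52667.8 W ÷ (1.35582 W/ft·lbf/s) = 38845.7 ft·lbf/s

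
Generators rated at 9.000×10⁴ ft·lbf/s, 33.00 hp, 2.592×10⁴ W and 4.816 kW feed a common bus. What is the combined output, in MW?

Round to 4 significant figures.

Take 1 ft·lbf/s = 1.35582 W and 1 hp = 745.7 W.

9.000×10⁴ ft·lbf/s × 1.35582 = 122024 W
33.00 hp × 745.7 = 24608.1 W
2.592×10⁴ W (already W)
4.816 kW × 1000 = 4816 W
Sum: 122024 + 24608.1 + 25920 + 4816 = 177368 W
In MW: 177368 / 1000000 = 0.177368 MW

0.1774 MW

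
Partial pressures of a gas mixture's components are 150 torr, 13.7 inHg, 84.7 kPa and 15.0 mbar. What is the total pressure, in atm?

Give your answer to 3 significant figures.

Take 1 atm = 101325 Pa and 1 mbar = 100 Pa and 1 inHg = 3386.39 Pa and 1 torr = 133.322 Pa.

150 torr × 133.322 → 19998.3 Pa
13.7 inHg × 3386.39 → 46393.5 Pa
84.7 kPa × 1000 → 84700 Pa
15.0 mbar × 100 → 1500 Pa
Total: 19998.3 + 46393.5 + 84700 + 1500 = 152592 Pa
In atm: 152592 / 101325 = 1.50597 atm

1.51 atm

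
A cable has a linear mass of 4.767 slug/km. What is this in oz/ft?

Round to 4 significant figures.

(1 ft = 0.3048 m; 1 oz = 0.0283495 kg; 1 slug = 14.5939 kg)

0.7480 oz/ft

4.767 slug/km × 14.5939 kg/slug ÷ 1000 m/km = 0.0695691 kg/m
0.0695691 kg/m ÷ 0.0283495 kg/oz × 0.3048 m/ft = 0.747973 oz/ft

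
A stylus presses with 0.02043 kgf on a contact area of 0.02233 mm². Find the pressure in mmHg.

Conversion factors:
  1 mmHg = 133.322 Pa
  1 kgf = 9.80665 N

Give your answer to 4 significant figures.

6.730×10⁴ mmHg

0.02043 kgf × 9.80665 = 0.20035 N
0.02233 mm² × 10⁻⁶ = 2.233×10⁻⁸ m²
P = F / A = 0.20035 N / 2.233×10⁻⁸ m² = 8.97223×10⁶ Pa
8.97223×10⁶ Pa ÷ (133.322 Pa/mmHg) = 67297.4 mmHg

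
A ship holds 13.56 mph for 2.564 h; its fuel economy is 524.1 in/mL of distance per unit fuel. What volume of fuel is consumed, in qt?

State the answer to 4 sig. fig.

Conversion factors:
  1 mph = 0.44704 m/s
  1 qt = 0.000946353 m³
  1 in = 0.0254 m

13.56 mph → 6.06186 m/s
2.564 h → 9230.4 s
d = v × t = 6.06186 × 9230.4 = 55953.4 m
524.1 in/mL → 1.33121×10⁷ m/m³
V = d / (distance per unit fuel) = 55953.4 / 1.33121×10⁷ = 0.0042032 m³
In qt: 0.0042032 / 0.000946353 = 4.44147 qt

4.441 qt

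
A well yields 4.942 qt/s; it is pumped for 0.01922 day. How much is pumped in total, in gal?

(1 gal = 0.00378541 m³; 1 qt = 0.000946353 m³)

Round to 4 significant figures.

4.942 qt/s → 0.00467688 m³/s
0.01922 day → 1660.61 s
V = Q × t = 0.00467688 × 1660.61 = 7.76647 m³
In gal: 7.76647 / 0.00378541 = 2051.69 gal

2052 gal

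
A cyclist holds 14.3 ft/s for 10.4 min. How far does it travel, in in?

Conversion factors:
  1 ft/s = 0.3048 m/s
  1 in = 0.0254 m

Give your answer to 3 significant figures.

1.07×10⁵ in

14.3 ft/s × 0.3048 → 4.35864 m/s
10.4 min × 60 → 624 s
d = v × t = 4.35864 m/s × 624 s = 2719.79 m
2719.79 m ÷ (0.0254 m/in) = 107078 in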